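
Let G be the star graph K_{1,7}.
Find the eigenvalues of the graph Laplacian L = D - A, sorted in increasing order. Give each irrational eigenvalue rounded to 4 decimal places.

The graph has 8 vertices and degree multiset [7, 1, 1, 1, 1, 1, 1, 1]; D is the diagonal matrix of degrees and L = D - A. The multiplicity of 0 as a Laplacian eigenvalue equals the number of connected components. The eigenvalues sum to 14, which equals trace(L) = 2|E|.

[0, 1, 1, 1, 1, 1, 1, 8]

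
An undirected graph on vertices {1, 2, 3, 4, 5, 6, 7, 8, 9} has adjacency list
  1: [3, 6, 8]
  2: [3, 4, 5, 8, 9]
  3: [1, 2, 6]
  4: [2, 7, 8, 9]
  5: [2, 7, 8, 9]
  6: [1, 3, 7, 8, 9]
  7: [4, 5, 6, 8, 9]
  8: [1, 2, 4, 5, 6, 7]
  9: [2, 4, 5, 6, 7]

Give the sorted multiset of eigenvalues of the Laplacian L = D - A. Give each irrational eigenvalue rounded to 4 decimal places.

[0, 1.8393, 3.5289, 4, 4.4881, 5.4882, 6, 6.8233, 7.8321]

Reading degrees in the order [1, 2, 3, 4, 5, 6, 7, 8, 9] gives [3, 5, 3, 4, 4, 5, 5, 6, 5]; set D = diag(3, 5, 3, 4, 4, 5, 5, 6, 5) and form L = D - A. L is symmetric positive semidefinite, so every eigenvalue is real and nonnegative. By the matrix-tree theorem the graph has (1/9) * product of the nonzero eigenvalues = 22784 spanning trees.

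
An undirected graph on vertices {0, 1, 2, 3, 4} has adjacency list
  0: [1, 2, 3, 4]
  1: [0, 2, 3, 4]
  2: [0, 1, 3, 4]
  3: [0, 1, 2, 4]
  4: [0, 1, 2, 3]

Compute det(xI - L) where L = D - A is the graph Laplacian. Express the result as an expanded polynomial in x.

Each diagonal entry of L is the vertex degree and each off-diagonal entry is -1 where an edge is present, 0 otherwise; in the order [0, 1, 2, 3, 4] the diagonal is [4, 4, 4, 4, 4]. The eigenvalues of L are [0, 5, 5, 5, 5]; the characteristic polynomial is the product of (x - lambda_i), which multiplies out to x^5 - 20x^4 + 150x^3 - 500x^2 + 625x. Since p(0) = det(-L) = 0, x divides p(x). The largest eigenvalue, 5, is at most the vertex count 5.

x^5 - 20x^4 + 150x^3 - 500x^2 + 625x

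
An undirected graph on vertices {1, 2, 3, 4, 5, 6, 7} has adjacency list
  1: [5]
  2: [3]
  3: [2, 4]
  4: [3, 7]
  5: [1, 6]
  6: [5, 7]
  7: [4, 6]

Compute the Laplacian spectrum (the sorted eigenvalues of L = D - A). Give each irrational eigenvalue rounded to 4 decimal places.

[0, 0.1981, 0.7530, 1.5550, 2.4450, 3.2470, 3.8019]

Each diagonal entry of L is the vertex degree and each off-diagonal entry is -1 where an edge is present, 0 otherwise; in the order [1, 2, 3, 4, 5, 6, 7] the diagonal is [1, 1, 2, 2, 2, 2, 2]. Diagonalising L (or applying a numerical eigensolver to the 7x7 matrix) gives the spectrum above. The single zero eigenvalue shows the graph is connected. There is one zero in the spectrum, matching the 1 component.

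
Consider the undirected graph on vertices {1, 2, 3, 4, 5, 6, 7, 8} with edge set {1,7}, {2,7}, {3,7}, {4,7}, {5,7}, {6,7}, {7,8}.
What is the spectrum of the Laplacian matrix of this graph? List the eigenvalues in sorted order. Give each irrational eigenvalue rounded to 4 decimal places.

[0, 1, 1, 1, 1, 1, 1, 8]

Each diagonal entry of L is the vertex degree and each off-diagonal entry is -1 where an edge is present, 0 otherwise; in the order [1, 2, 3, 4, 5, 6, 7, 8] the diagonal is [1, 1, 1, 1, 1, 1, 7, 1]. L is symmetric positive semidefinite, so every eigenvalue is real and nonnegative.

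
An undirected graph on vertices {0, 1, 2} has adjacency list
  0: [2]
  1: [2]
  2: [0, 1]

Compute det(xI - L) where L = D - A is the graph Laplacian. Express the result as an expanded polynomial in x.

Reading degrees in the order [0, 1, 2] gives [1, 1, 2]; set D = diag(1, 1, 2) and form L = D - A. Computing det(xI - L) by cofactor expansion (or equivalently via sum-over-permutations) gives x^3 - 4x^2 + 3x. The constant term is 0 because L is singular (the all-ones vector lies in its kernel). By the matrix-tree theorem the graph has (1/3) * product of the nonzero eigenvalues = 1 spanning tree.

x^3 - 4x^2 + 3x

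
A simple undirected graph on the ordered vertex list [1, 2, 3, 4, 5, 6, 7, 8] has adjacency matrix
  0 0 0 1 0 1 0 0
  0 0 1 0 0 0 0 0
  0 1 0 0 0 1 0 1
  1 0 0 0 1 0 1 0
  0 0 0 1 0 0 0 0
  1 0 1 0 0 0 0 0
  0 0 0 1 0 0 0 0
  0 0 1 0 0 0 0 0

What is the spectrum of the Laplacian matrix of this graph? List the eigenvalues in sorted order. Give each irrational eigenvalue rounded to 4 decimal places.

[0, 0.1864, 1, 1, 1, 2.4707, 4, 4.3429]

With the vertex order [1, 2, 3, 4, 5, 6, 7, 8], the degrees are [2, 1, 3, 3, 1, 2, 1, 1], giving D = diag(2, 1, 3, 3, 1, 2, 1, 1) and L = D - A. Diagonalising L (or applying a numerical eigensolver to the 8x8 matrix) gives the spectrum above.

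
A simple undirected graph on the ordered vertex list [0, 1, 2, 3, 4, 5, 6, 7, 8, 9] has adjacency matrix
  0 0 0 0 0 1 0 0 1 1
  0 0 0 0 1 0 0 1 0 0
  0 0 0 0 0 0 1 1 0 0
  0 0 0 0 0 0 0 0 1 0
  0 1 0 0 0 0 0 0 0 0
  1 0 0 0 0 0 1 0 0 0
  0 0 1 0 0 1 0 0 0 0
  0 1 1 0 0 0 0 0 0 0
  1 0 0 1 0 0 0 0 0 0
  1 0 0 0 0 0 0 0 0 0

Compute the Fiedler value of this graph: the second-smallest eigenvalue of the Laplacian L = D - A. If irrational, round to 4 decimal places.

With the vertex order [0, 1, 2, 3, 4, 5, 6, 7, 8, 9], the degrees are [3, 2, 2, 1, 1, 2, 2, 2, 2, 1], giving D = diag(3, 2, 2, 1, 1, 2, 2, 2, 2, 1) and L = D - A. The sorted Laplacian eigenvalues are [0, 0.1100, 0.4616, 0.6697, 1.2415, 2, 2.4010, 3.0579, 3.7120, 4.3463]; the algebraic connectivity is the second entry, 0.1100. There is one zero in the spectrum, matching the 1 component. The eigenvalues sum to 18, which equals trace(L) = 2|E|.

0.1100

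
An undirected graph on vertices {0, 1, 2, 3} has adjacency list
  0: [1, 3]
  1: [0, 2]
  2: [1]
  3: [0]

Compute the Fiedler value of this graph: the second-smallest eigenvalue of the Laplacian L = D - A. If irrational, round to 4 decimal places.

0.5858

With the vertex order [0, 1, 2, 3], the degrees are [2, 2, 1, 1], giving D = diag(2, 2, 1, 1) and L = D - A. The smallest Laplacian eigenvalue is always 0. The next one, lambda_2 = 0.5858, measures how hard the graph is to disconnect: larger values mean better connectivity. The largest eigenvalue, 3.4142, is at most the vertex count 4.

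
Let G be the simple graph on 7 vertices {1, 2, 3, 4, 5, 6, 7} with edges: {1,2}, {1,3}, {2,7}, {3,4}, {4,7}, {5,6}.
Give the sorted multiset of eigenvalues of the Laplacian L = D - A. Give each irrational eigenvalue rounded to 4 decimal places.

[0, 0, 1.3820, 1.3820, 2, 3.6180, 3.6180]

With the vertex order [1, 2, 3, 4, 5, 6, 7], the degrees are [2, 2, 2, 2, 1, 1, 2], giving D = diag(2, 2, 2, 2, 1, 1, 2) and L = D - A. The multiplicity of 0 as a Laplacian eigenvalue equals the number of connected components. The 2 zero eigenvalues correspond to the 2 connected components.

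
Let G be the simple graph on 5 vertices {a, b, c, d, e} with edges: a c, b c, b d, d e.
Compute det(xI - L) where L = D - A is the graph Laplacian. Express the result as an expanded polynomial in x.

x^5 - 8x^4 + 21x^3 - 20x^2 + 5x

Each diagonal entry of L is the vertex degree and each off-diagonal entry is -1 where an edge is present, 0 otherwise; in the order [a, b, c, d, e] the diagonal is [1, 2, 2, 2, 1]. L has integer entries, so p(x) = det(xI - L) has integer coefficients. Expanding the determinant yields x^5 - 8x^4 + 21x^3 - 20x^2 + 5x. Since p(0) = det(-L) = 0, x divides p(x). By the matrix-tree theorem the graph has (1/5) * product of the nonzero eigenvalues = 1 spanning tree. There is one zero in the spectrum, matching the 1 component.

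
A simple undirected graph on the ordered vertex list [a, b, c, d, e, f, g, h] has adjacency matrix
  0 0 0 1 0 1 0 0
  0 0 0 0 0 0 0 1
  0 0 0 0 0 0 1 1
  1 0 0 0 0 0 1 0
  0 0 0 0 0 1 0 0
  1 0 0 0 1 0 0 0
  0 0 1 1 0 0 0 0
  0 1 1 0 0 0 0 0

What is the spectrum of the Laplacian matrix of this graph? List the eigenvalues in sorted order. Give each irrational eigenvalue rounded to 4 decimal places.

[0, 0.1522, 0.5858, 1.2346, 2, 2.7654, 3.4142, 3.8478]

Each diagonal entry of L is the vertex degree and each off-diagonal entry is -1 where an edge is present, 0 otherwise; in the order [a, b, c, d, e, f, g, h] the diagonal is [2, 1, 2, 2, 1, 2, 2, 2]. L is symmetric positive semidefinite, so every eigenvalue is real and nonnegative. The single zero eigenvalue shows the graph is connected. The eigenvalues sum to 14, which equals trace(L) = 2|E|.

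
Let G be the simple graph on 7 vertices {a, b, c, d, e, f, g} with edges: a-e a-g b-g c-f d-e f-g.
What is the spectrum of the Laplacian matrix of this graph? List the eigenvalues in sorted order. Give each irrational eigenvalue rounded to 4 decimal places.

[0, 0.2603, 0.6262, 1.4055, 2.2742, 3.0996, 4.3342]

Each diagonal entry of L is the vertex degree and each off-diagonal entry is -1 where an edge is present, 0 otherwise; in the order [a, b, c, d, e, f, g] the diagonal is [2, 1, 1, 1, 2, 2, 3]. The multiplicity of 0 as a Laplacian eigenvalue equals the number of connected components.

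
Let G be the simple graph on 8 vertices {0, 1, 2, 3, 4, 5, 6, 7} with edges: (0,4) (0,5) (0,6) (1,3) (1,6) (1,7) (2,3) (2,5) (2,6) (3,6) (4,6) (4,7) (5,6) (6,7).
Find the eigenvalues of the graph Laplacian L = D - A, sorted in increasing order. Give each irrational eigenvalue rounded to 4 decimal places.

[0, 1.7530, 1.7530, 3.4450, 3.4450, 4.8019, 4.8019, 8]

Each diagonal entry of L is the vertex degree and each off-diagonal entry is -1 where an edge is present, 0 otherwise; in the order [0, 1, 2, 3, 4, 5, 6, 7] the diagonal is [3, 3, 3, 3, 3, 3, 7, 3]. Diagonalising L (or applying a numerical eigensolver to the 8x8 matrix) gives the spectrum above. The single zero eigenvalue shows the graph is connected. The eigenvalues sum to 28, which equals trace(L) = 2|E|. There is one zero in the spectrum, matching the 1 component.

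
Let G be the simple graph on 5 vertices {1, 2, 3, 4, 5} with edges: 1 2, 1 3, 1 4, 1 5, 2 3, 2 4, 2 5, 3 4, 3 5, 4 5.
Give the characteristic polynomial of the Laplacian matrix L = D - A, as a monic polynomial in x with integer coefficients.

Each diagonal entry of L is the vertex degree and each off-diagonal entry is -1 where an edge is present, 0 otherwise; in the order [1, 2, 3, 4, 5] the diagonal is [4, 4, 4, 4, 4]. The eigenvalues of L are [0, 5, 5, 5, 5]; the characteristic polynomial is the product of (x - lambda_i), which multiplies out to x^5 - 20x^4 + 150x^3 - 500x^2 + 625x. Since p(0) = det(-L) = 0, x divides p(x). By the matrix-tree theorem the graph has (1/5) * product of the nonzero eigenvalues = 125 spanning trees. The largest eigenvalue, 5, is at most the vertex count 5.

x^5 - 20x^4 + 150x^3 - 500x^2 + 625x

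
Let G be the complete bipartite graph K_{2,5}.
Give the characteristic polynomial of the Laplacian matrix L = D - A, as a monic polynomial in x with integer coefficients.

x^7 - 20x^6 + 155x^5 - 600x^4 + 1240x^3 - 1312x^2 + 560x

The graph has 7 vertices and degree multiset [5, 5, 2, 2, 2, 2, 2]; D is the diagonal matrix of degrees and L = D - A. Computing det(xI - L) by cofactor expansion (or equivalently via sum-over-permutations) gives x^7 - 20x^6 + 155x^5 - 600x^4 + 1240x^3 - 1312x^2 + 560x. The constant term is 0 because L is singular (the all-ones vector lies in its kernel).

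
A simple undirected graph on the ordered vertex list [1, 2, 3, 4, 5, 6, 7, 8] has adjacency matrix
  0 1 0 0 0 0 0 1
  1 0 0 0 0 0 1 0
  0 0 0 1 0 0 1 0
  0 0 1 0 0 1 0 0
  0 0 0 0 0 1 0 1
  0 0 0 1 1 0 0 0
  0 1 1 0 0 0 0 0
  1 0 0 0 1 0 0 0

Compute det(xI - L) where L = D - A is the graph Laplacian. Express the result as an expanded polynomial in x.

x^8 - 16x^7 + 104x^6 - 352x^5 + 660x^4 - 672x^3 + 336x^2 - 64x

With the vertex order [1, 2, 3, 4, 5, 6, 7, 8], the degrees are [2, 2, 2, 2, 2, 2, 2, 2], giving D = diag(2, 2, 2, 2, 2, 2, 2, 2) and L = D - A. L has integer entries, so p(x) = det(xI - L) has integer coefficients. Expanding the determinant yields x^8 - 16x^7 + 104x^6 - 352x^5 + 660x^4 - 672x^3 + 336x^2 - 64x. The coefficient of x^7 equals -trace(L) = -16, matching the sum of degrees.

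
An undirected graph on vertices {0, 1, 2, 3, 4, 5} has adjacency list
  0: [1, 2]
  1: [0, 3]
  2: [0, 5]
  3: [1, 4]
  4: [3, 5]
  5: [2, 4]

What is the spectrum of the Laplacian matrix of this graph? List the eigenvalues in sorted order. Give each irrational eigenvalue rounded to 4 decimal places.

[0, 1, 1, 3, 3, 4]

Each diagonal entry of L is the vertex degree and each off-diagonal entry is -1 where an edge is present, 0 otherwise; in the order [0, 1, 2, 3, 4, 5] the diagonal is [2, 2, 2, 2, 2, 2]. The multiplicity of 0 as a Laplacian eigenvalue equals the number of connected components. The single zero eigenvalue shows the graph is connected. The eigenvalues sum to 12, which equals trace(L) = 2|E|.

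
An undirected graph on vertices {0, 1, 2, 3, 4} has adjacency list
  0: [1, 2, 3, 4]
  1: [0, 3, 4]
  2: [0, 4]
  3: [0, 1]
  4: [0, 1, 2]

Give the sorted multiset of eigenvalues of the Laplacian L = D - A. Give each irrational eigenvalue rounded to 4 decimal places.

Each diagonal entry of L is the vertex degree and each off-diagonal entry is -1 where an edge is present, 0 otherwise; in the order [0, 1, 2, 3, 4] the diagonal is [4, 3, 2, 2, 3]. Diagonalising L (or applying a numerical eigensolver to the 5x5 matrix) gives the spectrum above. The eigenvalues sum to 14, which equals trace(L) = 2|E|. There is one zero in the spectrum, matching the 1 component.

[0, 1.5858, 3, 4.4142, 5]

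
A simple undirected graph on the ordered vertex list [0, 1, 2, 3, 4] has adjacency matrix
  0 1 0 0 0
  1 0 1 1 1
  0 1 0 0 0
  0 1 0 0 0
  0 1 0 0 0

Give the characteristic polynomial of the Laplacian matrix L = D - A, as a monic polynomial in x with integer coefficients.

Each diagonal entry of L is the vertex degree and each off-diagonal entry is -1 where an edge is present, 0 otherwise; in the order [0, 1, 2, 3, 4] the diagonal is [1, 4, 1, 1, 1]. The eigenvalues of L are [0, 1, 1, 1, 5]; the characteristic polynomial is the product of (x - lambda_i), which multiplies out to x^5 - 8x^4 + 18x^3 - 16x^2 + 5x. The constant term is 0 because L is singular (the all-ones vector lies in its kernel). There is one zero in the spectrum, matching the 1 component.

x^5 - 8x^4 + 18x^3 - 16x^2 + 5x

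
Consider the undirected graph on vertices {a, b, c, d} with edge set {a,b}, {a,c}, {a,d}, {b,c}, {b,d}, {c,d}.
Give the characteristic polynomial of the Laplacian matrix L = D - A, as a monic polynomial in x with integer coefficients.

x^4 - 12x^3 + 48x^2 - 64x

With the vertex order [a, b, c, d], the degrees are [3, 3, 3, 3], giving D = diag(3, 3, 3, 3) and L = D - A. The eigenvalues of L are [0, 4, 4, 4]; the characteristic polynomial is the product of (x - lambda_i), which multiplies out to x^4 - 12x^3 + 48x^2 - 64x. The coefficient of x^3 equals -trace(L) = -12, matching the sum of degrees. The largest eigenvalue, 4, is at most the vertex count 4. The eigenvalues sum to 12, which equals trace(L) = 2|E|.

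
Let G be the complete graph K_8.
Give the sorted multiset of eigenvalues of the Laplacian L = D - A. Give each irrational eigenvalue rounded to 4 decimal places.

[0, 8, 8, 8, 8, 8, 8, 8]

The graph has 8 vertices and degree multiset [7, 7, 7, 7, 7, 7, 7, 7]; D is the diagonal matrix of degrees and L = D - A. The multiplicity of 0 as a Laplacian eigenvalue equals the number of connected components. The single zero eigenvalue shows the graph is connected.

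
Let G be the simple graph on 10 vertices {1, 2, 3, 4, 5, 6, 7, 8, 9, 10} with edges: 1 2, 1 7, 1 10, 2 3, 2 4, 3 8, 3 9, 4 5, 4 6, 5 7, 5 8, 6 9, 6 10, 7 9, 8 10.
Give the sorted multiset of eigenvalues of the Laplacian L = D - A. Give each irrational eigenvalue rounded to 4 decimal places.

[0, 2, 2, 2, 2, 2, 5, 5, 5, 5]

With the vertex order [1, 2, 3, 4, 5, 6, 7, 8, 9, 10], the degrees are [3, 3, 3, 3, 3, 3, 3, 3, 3, 3], giving D = diag(3, 3, 3, 3, 3, 3, 3, 3, 3, 3) and L = D - A. Diagonalising L (or applying a numerical eigensolver to the 10x10 matrix) gives the spectrum above. The eigenvalues sum to 30, which equals trace(L) = 2|E|.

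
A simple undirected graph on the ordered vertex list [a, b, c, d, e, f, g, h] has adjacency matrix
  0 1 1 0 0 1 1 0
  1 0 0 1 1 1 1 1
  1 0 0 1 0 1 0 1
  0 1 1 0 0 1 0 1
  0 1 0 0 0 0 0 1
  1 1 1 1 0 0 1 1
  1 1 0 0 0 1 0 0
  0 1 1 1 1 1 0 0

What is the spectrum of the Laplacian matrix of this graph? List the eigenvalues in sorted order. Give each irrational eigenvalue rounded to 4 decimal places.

[0, 1.7844, 2.6342, 4.1789, 5.2093, 5.7934, 7.0645, 7.3353]

Each diagonal entry of L is the vertex degree and each off-diagonal entry is -1 where an edge is present, 0 otherwise; in the order [a, b, c, d, e, f, g, h] the diagonal is [4, 6, 4, 4, 2, 6, 3, 5]. Since every row of L sums to 0, the all-ones vector is in the kernel and 0 is an eigenvalue.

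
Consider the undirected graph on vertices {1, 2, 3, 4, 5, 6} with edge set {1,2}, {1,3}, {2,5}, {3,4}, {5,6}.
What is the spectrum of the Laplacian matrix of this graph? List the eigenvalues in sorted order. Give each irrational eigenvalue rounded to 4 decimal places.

Reading degrees in the order [1, 2, 3, 4, 5, 6] gives [2, 2, 2, 1, 2, 1]; set D = diag(2, 2, 2, 1, 2, 1) and form L = D - A. Diagonalising L (or applying a numerical eigensolver to the 6x6 matrix) gives the spectrum above. The single zero eigenvalue shows the graph is connected. The largest eigenvalue, 3.7321, is at most the vertex count 6. By the matrix-tree theorem the graph has (1/6) * product of the nonzero eigenvalues = 1 spanning tree.

[0, 0.2679, 1, 2, 3, 3.7321]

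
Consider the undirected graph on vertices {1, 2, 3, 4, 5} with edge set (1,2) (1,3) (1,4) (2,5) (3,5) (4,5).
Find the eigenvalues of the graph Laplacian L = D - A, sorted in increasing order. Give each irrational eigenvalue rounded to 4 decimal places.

[0, 2, 2, 3, 5]

Reading degrees in the order [1, 2, 3, 4, 5] gives [3, 2, 2, 2, 3]; set D = diag(3, 2, 2, 2, 3) and form L = D - A. L is symmetric positive semidefinite, so every eigenvalue is real and nonnegative. The single zero eigenvalue shows the graph is connected. The eigenvalues sum to 12, which equals trace(L) = 2|E|. There is one zero in the spectrum, matching the 1 component.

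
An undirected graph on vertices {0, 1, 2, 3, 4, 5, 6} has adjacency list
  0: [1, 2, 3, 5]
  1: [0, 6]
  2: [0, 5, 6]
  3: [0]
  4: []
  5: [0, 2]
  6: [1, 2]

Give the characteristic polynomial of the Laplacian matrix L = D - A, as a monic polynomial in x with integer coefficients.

Reading degrees in the order [0, 1, 2, 3, 4, 5, 6] gives [4, 2, 3, 1, 0, 2, 2]; set D = diag(4, 2, 3, 1, 0, 2, 2) and form L = D - A. Computing det(xI - L) by cofactor expansion (or equivalently via sum-over-permutations) gives x^7 - 14x^6 + 72x^5 - 168x^4 + 176x^3 - 66x^2. The constant term is 0 because L is singular (the all-ones vector lies in its kernel).

x^7 - 14x^6 + 72x^5 - 168x^4 + 176x^3 - 66x^2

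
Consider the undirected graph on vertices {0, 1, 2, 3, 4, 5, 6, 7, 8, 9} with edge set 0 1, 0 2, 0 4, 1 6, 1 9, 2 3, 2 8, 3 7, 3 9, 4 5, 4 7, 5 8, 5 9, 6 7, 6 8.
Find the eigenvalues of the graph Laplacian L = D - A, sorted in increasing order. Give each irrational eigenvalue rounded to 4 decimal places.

[0, 2, 2, 2, 2, 2, 5, 5, 5, 5]

Reading degrees in the order [0, 1, 2, 3, 4, 5, 6, 7, 8, 9] gives [3, 3, 3, 3, 3, 3, 3, 3, 3, 3]; set D = diag(3, 3, 3, 3, 3, 3, 3, 3, 3, 3) and form L = D - A. Diagonalising L (or applying a numerical eigensolver to the 10x10 matrix) gives the spectrum above. The single zero eigenvalue shows the graph is connected. By the matrix-tree theorem the graph has (1/10) * product of the nonzero eigenvalues = 2000 spanning trees.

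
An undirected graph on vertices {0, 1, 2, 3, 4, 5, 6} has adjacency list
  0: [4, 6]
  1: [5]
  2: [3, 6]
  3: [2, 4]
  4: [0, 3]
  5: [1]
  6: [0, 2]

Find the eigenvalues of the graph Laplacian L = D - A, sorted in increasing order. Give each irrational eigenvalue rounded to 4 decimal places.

With the vertex order [0, 1, 2, 3, 4, 5, 6], the degrees are [2, 1, 2, 2, 2, 1, 2], giving D = diag(2, 1, 2, 2, 2, 1, 2) and L = D - A. The multiplicity of 0 as a Laplacian eigenvalue equals the number of connected components. The 2 zero eigenvalues correspond to the 2 connected components. There are 2 zeros in the spectrum, matching the 2 components.

[0, 0, 1.3820, 1.3820, 2, 3.6180, 3.6180]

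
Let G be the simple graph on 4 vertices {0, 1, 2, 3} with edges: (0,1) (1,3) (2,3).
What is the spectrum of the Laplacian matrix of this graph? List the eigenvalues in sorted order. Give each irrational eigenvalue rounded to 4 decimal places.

Reading degrees in the order [0, 1, 2, 3] gives [1, 2, 1, 2]; set D = diag(1, 2, 1, 2) and form L = D - A. Since every row of L sums to 0, the all-ones vector is in the kernel and 0 is an eigenvalue. The single zero eigenvalue shows the graph is connected. By the matrix-tree theorem the graph has (1/4) * product of the nonzero eigenvalues = 1 spanning tree.

[0, 0.5858, 2, 3.4142]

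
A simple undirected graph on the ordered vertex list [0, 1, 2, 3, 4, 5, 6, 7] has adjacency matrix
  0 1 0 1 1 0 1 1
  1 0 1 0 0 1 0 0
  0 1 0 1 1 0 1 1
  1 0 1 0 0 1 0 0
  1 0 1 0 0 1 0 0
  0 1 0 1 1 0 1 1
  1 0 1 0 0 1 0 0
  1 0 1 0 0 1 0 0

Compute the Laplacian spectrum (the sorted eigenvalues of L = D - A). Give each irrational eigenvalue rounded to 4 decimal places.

[0, 3, 3, 3, 3, 5, 5, 8]

With the vertex order [0, 1, 2, 3, 4, 5, 6, 7], the degrees are [5, 3, 5, 3, 3, 5, 3, 3], giving D = diag(5, 3, 5, 3, 3, 5, 3, 3) and L = D - A. L is symmetric positive semidefinite, so every eigenvalue is real and nonnegative. The single zero eigenvalue shows the graph is connected. By the matrix-tree theorem the graph has (1/8) * product of the nonzero eigenvalues = 2025 spanning trees. The largest eigenvalue, 8, is at most the vertex count 8.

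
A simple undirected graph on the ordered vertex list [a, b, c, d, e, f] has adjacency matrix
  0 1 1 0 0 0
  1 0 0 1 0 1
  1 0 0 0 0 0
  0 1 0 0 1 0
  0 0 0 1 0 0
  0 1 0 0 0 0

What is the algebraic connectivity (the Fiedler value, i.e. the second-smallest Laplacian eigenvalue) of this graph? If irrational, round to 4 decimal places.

0.3820

Reading degrees in the order [a, b, c, d, e, f] gives [2, 3, 1, 2, 1, 1]; set D = diag(2, 3, 1, 2, 1, 1) and form L = D - A. The smallest Laplacian eigenvalue is always 0. The next one, lambda_2 = 0.3820, measures how hard the graph is to disconnect: larger values mean better connectivity. There is one zero in the spectrum, matching the 1 component.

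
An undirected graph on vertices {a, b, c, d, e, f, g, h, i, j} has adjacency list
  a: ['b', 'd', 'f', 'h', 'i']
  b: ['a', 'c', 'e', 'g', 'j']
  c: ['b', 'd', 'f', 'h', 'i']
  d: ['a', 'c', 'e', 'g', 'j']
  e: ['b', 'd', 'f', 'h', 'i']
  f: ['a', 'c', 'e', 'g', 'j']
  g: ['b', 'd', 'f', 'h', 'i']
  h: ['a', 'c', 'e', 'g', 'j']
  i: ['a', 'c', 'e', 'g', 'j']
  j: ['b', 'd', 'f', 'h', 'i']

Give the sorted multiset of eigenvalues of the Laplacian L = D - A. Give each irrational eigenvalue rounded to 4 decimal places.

[0, 5, 5, 5, 5, 5, 5, 5, 5, 10]

With the vertex order [a, b, c, d, e, f, g, h, i, j], the degrees are [5, 5, 5, 5, 5, 5, 5, 5, 5, 5], giving D = diag(5, 5, 5, 5, 5, 5, 5, 5, 5, 5) and L = D - A. Diagonalising L (or applying a numerical eigensolver to the 10x10 matrix) gives the spectrum above. The single zero eigenvalue shows the graph is connected. There is one zero in the spectrum, matching the 1 component.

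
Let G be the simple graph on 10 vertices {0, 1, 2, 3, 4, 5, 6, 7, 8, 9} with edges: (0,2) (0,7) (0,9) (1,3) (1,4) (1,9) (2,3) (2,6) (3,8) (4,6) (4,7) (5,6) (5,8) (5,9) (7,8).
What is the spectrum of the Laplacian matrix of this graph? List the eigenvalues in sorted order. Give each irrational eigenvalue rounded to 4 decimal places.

With the vertex order [0, 1, 2, 3, 4, 5, 6, 7, 8, 9], the degrees are [3, 3, 3, 3, 3, 3, 3, 3, 3, 3], giving D = diag(3, 3, 3, 3, 3, 3, 3, 3, 3, 3) and L = D - A. Since every row of L sums to 0, the all-ones vector is in the kernel and 0 is an eigenvalue. The largest eigenvalue, 5, is at most the vertex count 10.

[0, 2, 2, 2, 2, 2, 5, 5, 5, 5]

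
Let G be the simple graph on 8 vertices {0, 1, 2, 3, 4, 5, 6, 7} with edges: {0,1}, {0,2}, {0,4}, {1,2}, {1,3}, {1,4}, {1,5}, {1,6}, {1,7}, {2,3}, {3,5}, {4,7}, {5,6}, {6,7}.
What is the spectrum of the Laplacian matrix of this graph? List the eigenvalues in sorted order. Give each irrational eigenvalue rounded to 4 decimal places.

Each diagonal entry of L is the vertex degree and each off-diagonal entry is -1 where an edge is present, 0 otherwise; in the order [0, 1, 2, 3, 4, 5, 6, 7] the diagonal is [3, 7, 3, 3, 3, 3, 3, 3]. Since every row of L sums to 0, the all-ones vector is in the kernel and 0 is an eigenvalue. There is one zero in the spectrum, matching the 1 component.

[0, 1.7530, 1.7530, 3.4450, 3.4450, 4.8019, 4.8019, 8]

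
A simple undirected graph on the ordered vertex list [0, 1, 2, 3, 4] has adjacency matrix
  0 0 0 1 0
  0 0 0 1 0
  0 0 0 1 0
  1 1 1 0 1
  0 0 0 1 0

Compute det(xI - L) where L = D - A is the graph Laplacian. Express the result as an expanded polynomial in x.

x^5 - 8x^4 + 18x^3 - 16x^2 + 5x

Each diagonal entry of L is the vertex degree and each off-diagonal entry is -1 where an edge is present, 0 otherwise; in the order [0, 1, 2, 3, 4] the diagonal is [1, 1, 1, 4, 1]. The eigenvalues of L are [0, 1, 1, 1, 5]; the characteristic polynomial is the product of (x - lambda_i), which multiplies out to x^5 - 8x^4 + 18x^3 - 16x^2 + 5x. The coefficient of x^4 equals -trace(L) = -8, matching the sum of degrees. There is one zero in the spectrum, matching the 1 component.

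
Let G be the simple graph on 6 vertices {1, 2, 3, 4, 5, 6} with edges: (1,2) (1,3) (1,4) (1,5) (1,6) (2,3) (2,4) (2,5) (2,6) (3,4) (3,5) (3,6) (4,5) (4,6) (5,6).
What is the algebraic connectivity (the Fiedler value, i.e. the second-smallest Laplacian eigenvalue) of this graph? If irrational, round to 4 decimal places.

Reading degrees in the order [1, 2, 3, 4, 5, 6] gives [5, 5, 5, 5, 5, 5]; set D = diag(5, 5, 5, 5, 5, 5) and form L = D - A. The smallest Laplacian eigenvalue is always 0. The next one, lambda_2 = 6, measures how hard the graph is to disconnect: larger values mean better connectivity. The eigenvalues sum to 30, which equals trace(L) = 2|E|.

6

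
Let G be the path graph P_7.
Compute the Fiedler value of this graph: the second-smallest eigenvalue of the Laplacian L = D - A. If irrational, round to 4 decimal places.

0.1981

The graph has 7 vertices and degree multiset [2, 2, 2, 2, 2, 1, 1]; D is the diagonal matrix of degrees and L = D - A. The sorted Laplacian eigenvalues are [0, 0.1981, 0.7530, 1.5550, 2.4450, 3.2470, 3.8019]; the algebraic connectivity is the second entry, 0.1981. The eigenvalues sum to 12, which equals trace(L) = 2|E|.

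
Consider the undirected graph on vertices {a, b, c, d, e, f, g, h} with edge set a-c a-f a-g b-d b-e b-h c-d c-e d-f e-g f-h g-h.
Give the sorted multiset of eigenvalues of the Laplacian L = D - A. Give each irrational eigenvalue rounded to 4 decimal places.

Each diagonal entry of L is the vertex degree and each off-diagonal entry is -1 where an edge is present, 0 otherwise; in the order [a, b, c, d, e, f, g, h] the diagonal is [3, 3, 3, 3, 3, 3, 3, 3]. The multiplicity of 0 as a Laplacian eigenvalue equals the number of connected components. The eigenvalues sum to 24, which equals trace(L) = 2|E|. The largest eigenvalue, 6, is at most the vertex count 8.

[0, 2, 2, 2, 4, 4, 4, 6]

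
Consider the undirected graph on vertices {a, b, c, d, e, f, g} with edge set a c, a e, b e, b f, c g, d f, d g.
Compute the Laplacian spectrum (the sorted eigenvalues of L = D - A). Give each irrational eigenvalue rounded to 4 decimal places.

[0, 0.7530, 0.7530, 2.4450, 2.4450, 3.8019, 3.8019]

Reading degrees in the order [a, b, c, d, e, f, g] gives [2, 2, 2, 2, 2, 2, 2]; set D = diag(2, 2, 2, 2, 2, 2, 2) and form L = D - A. Diagonalising L (or applying a numerical eigensolver to the 7x7 matrix) gives the spectrum above. There is one zero in the spectrum, matching the 1 component.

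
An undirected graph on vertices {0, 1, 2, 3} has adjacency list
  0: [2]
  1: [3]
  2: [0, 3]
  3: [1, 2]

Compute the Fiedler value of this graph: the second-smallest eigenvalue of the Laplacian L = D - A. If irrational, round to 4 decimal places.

Reading degrees in the order [0, 1, 2, 3] gives [1, 1, 2, 2]; set D = diag(1, 1, 2, 2) and form L = D - A. The smallest Laplacian eigenvalue is always 0. The next one, lambda_2 = 0.5858, measures how hard the graph is to disconnect: larger values mean better connectivity. There is one zero in the spectrum, matching the 1 component.

0.5858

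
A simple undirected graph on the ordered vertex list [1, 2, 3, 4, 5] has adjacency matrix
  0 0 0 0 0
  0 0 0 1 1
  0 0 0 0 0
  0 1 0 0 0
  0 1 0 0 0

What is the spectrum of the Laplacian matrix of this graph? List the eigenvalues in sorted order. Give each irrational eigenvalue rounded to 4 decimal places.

With the vertex order [1, 2, 3, 4, 5], the degrees are [0, 2, 0, 1, 1], giving D = diag(0, 2, 0, 1, 1) and L = D - A. Diagonalising L (or applying a numerical eigensolver to the 5x5 matrix) gives the spectrum above. The 3 zero eigenvalues correspond to the 3 connected components. The largest eigenvalue, 3, is at most the vertex count 5. The eigenvalues sum to 4, which equals trace(L) = 2|E|.

[0, 0, 0, 1, 3]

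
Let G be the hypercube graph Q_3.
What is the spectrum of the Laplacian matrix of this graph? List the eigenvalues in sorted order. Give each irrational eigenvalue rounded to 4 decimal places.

[0, 2, 2, 2, 4, 4, 4, 6]

The graph has 8 vertices and degree multiset [3, 3, 3, 3, 3, 3, 3, 3]; D is the diagonal matrix of degrees and L = D - A. Diagonalising L (or applying a numerical eigensolver to the 8x8 matrix) gives the spectrum above.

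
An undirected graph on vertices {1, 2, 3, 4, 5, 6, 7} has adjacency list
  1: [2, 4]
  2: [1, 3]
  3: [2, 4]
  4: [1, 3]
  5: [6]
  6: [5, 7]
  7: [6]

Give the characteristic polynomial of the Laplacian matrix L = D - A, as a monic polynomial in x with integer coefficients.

Reading degrees in the order [1, 2, 3, 4, 5, 6, 7] gives [2, 2, 2, 2, 1, 2, 1]; set D = diag(2, 2, 2, 2, 1, 2, 1) and form L = D - A. The eigenvalues of L are [0, 0, 1, 2, 2, 3, 4]; the characteristic polynomial is the product of (x - lambda_i), which multiplies out to x^7 - 12x^6 + 55x^5 - 120x^4 + 124x^3 - 48x^2. The coefficient of x^6 equals -trace(L) = -12, matching the sum of degrees. The largest eigenvalue, 4, is at most the vertex count 7. The eigenvalues sum to 12, which equals trace(L) = 2|E|.

x^7 - 12x^6 + 55x^5 - 120x^4 + 124x^3 - 48x^2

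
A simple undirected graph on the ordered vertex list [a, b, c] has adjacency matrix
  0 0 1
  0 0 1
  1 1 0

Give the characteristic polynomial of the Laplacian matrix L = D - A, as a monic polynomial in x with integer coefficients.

x^3 - 4x^2 + 3x

Each diagonal entry of L is the vertex degree and each off-diagonal entry is -1 where an edge is present, 0 otherwise; in the order [a, b, c] the diagonal is [1, 1, 2]. Computing det(xI - L) by cofactor expansion (or equivalently via sum-over-permutations) gives x^3 - 4x^2 + 3x. Since p(0) = det(-L) = 0, x divides p(x). The largest eigenvalue, 3, is at most the vertex count 3. By the matrix-tree theorem the graph has (1/3) * product of the nonzero eigenvalues = 1 spanning tree.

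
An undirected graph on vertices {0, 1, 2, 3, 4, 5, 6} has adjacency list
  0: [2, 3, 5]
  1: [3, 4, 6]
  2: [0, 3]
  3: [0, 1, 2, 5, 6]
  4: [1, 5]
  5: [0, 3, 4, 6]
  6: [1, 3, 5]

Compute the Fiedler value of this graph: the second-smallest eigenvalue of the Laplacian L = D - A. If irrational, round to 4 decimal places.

With the vertex order [0, 1, 2, 3, 4, 5, 6], the degrees are [3, 3, 2, 5, 2, 4, 3], giving D = diag(3, 3, 2, 5, 2, 4, 3) and L = D - A. The sorted Laplacian eigenvalues are [0, 1.2280, 2.3390, 3, 3.9246, 5.3089, 6.1995]; the algebraic connectivity is the second entry, 1.2280.

1.2280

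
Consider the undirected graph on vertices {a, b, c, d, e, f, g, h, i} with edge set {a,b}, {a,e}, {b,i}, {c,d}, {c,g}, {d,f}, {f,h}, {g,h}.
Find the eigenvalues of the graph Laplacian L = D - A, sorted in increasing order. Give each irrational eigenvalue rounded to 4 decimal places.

[0, 0, 0.5858, 1.3820, 1.3820, 2, 3.4142, 3.6180, 3.6180]

Each diagonal entry of L is the vertex degree and each off-diagonal entry is -1 where an edge is present, 0 otherwise; in the order [a, b, c, d, e, f, g, h, i] the diagonal is [2, 2, 2, 2, 1, 2, 2, 2, 1]. Since every row of L sums to 0, the all-ones vector is in the kernel and 0 is an eigenvalue. The 2 zero eigenvalues correspond to the 2 connected components.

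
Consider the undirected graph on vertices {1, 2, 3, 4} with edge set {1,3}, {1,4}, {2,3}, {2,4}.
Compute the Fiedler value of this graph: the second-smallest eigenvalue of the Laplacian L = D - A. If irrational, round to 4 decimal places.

Each diagonal entry of L is the vertex degree and each off-diagonal entry is -1 where an edge is present, 0 otherwise; in the order [1, 2, 3, 4] the diagonal is [2, 2, 2, 2]. The smallest Laplacian eigenvalue is always 0. The next one, lambda_2 = 2, measures how hard the graph is to disconnect: larger values mean better connectivity. There is one zero in the spectrum, matching the 1 component. The largest eigenvalue, 4, is at most the vertex count 4.

2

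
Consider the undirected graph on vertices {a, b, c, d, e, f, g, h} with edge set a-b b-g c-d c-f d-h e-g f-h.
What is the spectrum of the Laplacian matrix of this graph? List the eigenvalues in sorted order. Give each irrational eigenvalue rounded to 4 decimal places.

Each diagonal entry of L is the vertex degree and each off-diagonal entry is -1 where an edge is present, 0 otherwise; in the order [a, b, c, d, e, f, g, h] the diagonal is [1, 2, 2, 2, 1, 2, 2, 2]. Diagonalising L (or applying a numerical eigensolver to the 8x8 matrix) gives the spectrum above. The 2 zero eigenvalues correspond to the 2 connected components.

[0, 0, 0.5858, 2, 2, 2, 3.4142, 4]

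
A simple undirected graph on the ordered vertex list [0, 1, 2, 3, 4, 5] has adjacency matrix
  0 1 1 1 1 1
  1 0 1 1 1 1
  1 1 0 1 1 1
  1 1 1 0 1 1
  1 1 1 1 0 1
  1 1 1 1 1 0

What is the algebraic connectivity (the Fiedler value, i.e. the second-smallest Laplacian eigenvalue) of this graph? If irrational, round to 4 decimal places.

With the vertex order [0, 1, 2, 3, 4, 5], the degrees are [5, 5, 5, 5, 5, 5], giving D = diag(5, 5, 5, 5, 5, 5) and L = D - A. Computing the eigenvalues of L and sorting gives [0, 6, 6, 6, 6, 6]. The Fiedler value lambda_2 = 6 is strictly positive, so the graph is connected. There is one zero in the spectrum, matching the 1 component.

6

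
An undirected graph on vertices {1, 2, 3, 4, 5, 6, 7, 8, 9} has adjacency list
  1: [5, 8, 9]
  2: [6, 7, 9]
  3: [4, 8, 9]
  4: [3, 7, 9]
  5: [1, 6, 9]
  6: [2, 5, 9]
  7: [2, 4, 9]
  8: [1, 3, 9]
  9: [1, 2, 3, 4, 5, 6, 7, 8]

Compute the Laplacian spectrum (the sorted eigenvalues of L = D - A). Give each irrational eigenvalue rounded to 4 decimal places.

[0, 1.5858, 1.5858, 3, 3, 4.4142, 4.4142, 5, 9]

With the vertex order [1, 2, 3, 4, 5, 6, 7, 8, 9], the degrees are [3, 3, 3, 3, 3, 3, 3, 3, 8], giving D = diag(3, 3, 3, 3, 3, 3, 3, 3, 8) and L = D - A. Since every row of L sums to 0, the all-ones vector is in the kernel and 0 is an eigenvalue.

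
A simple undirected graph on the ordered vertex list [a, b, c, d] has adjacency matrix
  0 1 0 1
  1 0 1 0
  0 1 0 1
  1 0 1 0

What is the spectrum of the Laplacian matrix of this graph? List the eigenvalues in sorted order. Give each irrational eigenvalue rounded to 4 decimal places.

Reading degrees in the order [a, b, c, d] gives [2, 2, 2, 2]; set D = diag(2, 2, 2, 2) and form L = D - A. Since every row of L sums to 0, the all-ones vector is in the kernel and 0 is an eigenvalue. The single zero eigenvalue shows the graph is connected. The eigenvalues sum to 8, which equals trace(L) = 2|E|.

[0, 2, 2, 4]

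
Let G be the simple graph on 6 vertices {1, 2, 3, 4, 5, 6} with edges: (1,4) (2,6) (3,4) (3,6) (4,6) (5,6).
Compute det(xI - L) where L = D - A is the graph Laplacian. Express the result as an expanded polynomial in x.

Each diagonal entry of L is the vertex degree and each off-diagonal entry is -1 where an edge is present, 0 otherwise; in the order [1, 2, 3, 4, 5, 6] the diagonal is [1, 1, 2, 3, 1, 4]. Computing det(xI - L) by cofactor expansion (or equivalently via sum-over-permutations) gives x^6 - 12x^5 + 50x^4 - 88x^3 + 67x^2 - 18x. The coefficient of x^5 equals -trace(L) = -12, matching the sum of degrees. The eigenvalues sum to 12, which equals trace(L) = 2|E|.

x^6 - 12x^5 + 50x^4 - 88x^3 + 67x^2 - 18x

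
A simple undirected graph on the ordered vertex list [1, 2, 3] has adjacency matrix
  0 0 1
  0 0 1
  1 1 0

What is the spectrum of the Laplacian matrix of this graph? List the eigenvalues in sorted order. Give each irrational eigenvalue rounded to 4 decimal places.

[0, 1, 3]

Each diagonal entry of L is the vertex degree and each off-diagonal entry is -1 where an edge is present, 0 otherwise; in the order [1, 2, 3] the diagonal is [1, 1, 2]. L is symmetric positive semidefinite, so every eigenvalue is real and nonnegative. There is one zero in the spectrum, matching the 1 component.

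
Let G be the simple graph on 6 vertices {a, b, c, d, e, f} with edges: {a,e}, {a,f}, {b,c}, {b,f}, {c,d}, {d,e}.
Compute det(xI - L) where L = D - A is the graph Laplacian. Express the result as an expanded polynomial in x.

Reading degrees in the order [a, b, c, d, e, f] gives [2, 2, 2, 2, 2, 2]; set D = diag(2, 2, 2, 2, 2, 2) and form L = D - A. Computing det(xI - L) by cofactor expansion (or equivalently via sum-over-permutations) gives x^6 - 12x^5 + 54x^4 - 112x^3 + 105x^2 - 36x. The coefficient of x^5 equals -trace(L) = -12, matching the sum of degrees. The eigenvalues sum to 12, which equals trace(L) = 2|E|.

x^6 - 12x^5 + 54x^4 - 112x^3 + 105x^2 - 36x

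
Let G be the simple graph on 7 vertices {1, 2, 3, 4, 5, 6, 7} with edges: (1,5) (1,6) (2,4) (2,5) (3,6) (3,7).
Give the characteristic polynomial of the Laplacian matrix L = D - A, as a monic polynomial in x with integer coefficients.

With the vertex order [1, 2, 3, 4, 5, 6, 7], the degrees are [2, 2, 2, 1, 2, 2, 1], giving D = diag(2, 2, 2, 1, 2, 2, 1) and L = D - A. Computing det(xI - L) by cofactor expansion (or equivalently via sum-over-permutations) gives x^7 - 12x^6 + 55x^5 - 120x^4 + 126x^3 - 56x^2 + 7x. The constant term is 0 because L is singular (the all-ones vector lies in its kernel). The eigenvalues sum to 12, which equals trace(L) = 2|E|.

x^7 - 12x^6 + 55x^5 - 120x^4 + 126x^3 - 56x^2 + 7x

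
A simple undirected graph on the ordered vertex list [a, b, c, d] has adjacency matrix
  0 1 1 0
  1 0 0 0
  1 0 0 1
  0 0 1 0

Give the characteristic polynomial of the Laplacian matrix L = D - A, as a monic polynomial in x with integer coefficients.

Each diagonal entry of L is the vertex degree and each off-diagonal entry is -1 where an edge is present, 0 otherwise; in the order [a, b, c, d] the diagonal is [2, 1, 2, 1]. Computing det(xI - L) by cofactor expansion (or equivalently via sum-over-permutations) gives x^4 - 6x^3 + 10x^2 - 4x. The coefficient of x^3 equals -trace(L) = -6, matching the sum of degrees. By the matrix-tree theorem the graph has (1/4) * product of the nonzero eigenvalues = 1 spanning tree.

x^4 - 6x^3 + 10x^2 - 4x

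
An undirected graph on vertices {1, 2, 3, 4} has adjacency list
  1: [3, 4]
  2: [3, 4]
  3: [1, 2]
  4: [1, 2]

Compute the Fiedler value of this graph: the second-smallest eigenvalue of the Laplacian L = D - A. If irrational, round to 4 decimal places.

2

Each diagonal entry of L is the vertex degree and each off-diagonal entry is -1 where an edge is present, 0 otherwise; in the order [1, 2, 3, 4] the diagonal is [2, 2, 2, 2]. The sorted Laplacian eigenvalues are [0, 2, 2, 4]; the algebraic connectivity is the second entry, 2. The largest eigenvalue, 4, is at most the vertex count 4. The eigenvalues sum to 8, which equals trace(L) = 2|E|.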